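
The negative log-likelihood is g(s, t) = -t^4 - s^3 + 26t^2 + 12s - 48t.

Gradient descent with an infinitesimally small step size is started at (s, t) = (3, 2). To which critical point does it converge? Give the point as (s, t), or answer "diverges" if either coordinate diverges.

g is separable, so gradient descent decouples: s follows -∂g/∂s, t follows -∂g/∂t.
∂g/∂s = -3(s - 2)(s + 2); at s=3 this is -15, so s increases.
∂g/∂t = -4(t - 3)(t - 1)(t + 4); at t=2 this is 24, so t decreases.
The s-coordinate has no critical point in that direction and runs off to infinity.

diverges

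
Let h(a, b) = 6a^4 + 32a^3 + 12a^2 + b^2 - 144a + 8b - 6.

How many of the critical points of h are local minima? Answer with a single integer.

h separates as a function of a plus a function of b, so ∇h=0 decouples.
∂h/∂a = 24(a - 1)(a + 2)(a + 3) = 0 at a ∈ {-3, -2, 1}; ∂h/∂b = 2(b + 4) = 0 at b ∈ {-4}.
The Hessian is diagonal: diag(h_aa, h_bb). Second derivatives: h_aa(-3)=96, h_aa(-2)=-72, h_aa(1)=288; h_bb(-4)=2.
Local minima occur where both diagonal entries positive: (-3, -4), (1, -4). Count: 2.

2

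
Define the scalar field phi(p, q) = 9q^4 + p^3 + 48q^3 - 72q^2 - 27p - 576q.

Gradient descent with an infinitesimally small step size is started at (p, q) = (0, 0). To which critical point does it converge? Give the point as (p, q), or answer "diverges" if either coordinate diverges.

phi is separable, so gradient descent decouples: p follows -∂phi/∂p, q follows -∂phi/∂q.
∂phi/∂p = 3(p - 3)(p + 3); at p=0 this is -27, so p increases.
∂phi/∂q = 36(q - 2)(q + 2)(q + 4); at q=0 this is -576, so q increases.
p converges to its nearest critical value 3 (a local min of the p-part); q converges to 2. The iterate converges to (3, 2).

(3, 2)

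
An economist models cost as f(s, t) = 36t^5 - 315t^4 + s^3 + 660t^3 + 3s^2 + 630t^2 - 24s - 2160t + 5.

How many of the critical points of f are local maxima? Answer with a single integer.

f separates as a function of s plus a function of t, so ∇f=0 decouples.
∂f/∂s = 3(s - 2)(s + 4) = 0 at s ∈ {-4, 2}; ∂f/∂t = 180(t - 4)(t - 3)(t - 1)(t + 1) = 0 at t ∈ {-1, 1, 3, 4}.
The Hessian is diagonal: diag(f_ss, f_tt). Second derivatives: f_ss(-4)=-18, f_ss(2)=18; f_tt(-1)=-7200, f_tt(1)=2160, f_tt(3)=-1440, f_tt(4)=2700.
Local maxima occur where both diagonal entries negative: (-4, -1), (-4, 3). Count: 2.

2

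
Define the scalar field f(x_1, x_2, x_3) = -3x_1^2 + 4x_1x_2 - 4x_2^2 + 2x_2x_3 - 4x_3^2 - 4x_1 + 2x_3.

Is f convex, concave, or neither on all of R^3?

f is quadratic, so its Hessian is the constant matrix H = [[-6, 4, 0], [4, -8, 2], [0, 2, -8]].
Leading principal minors: -6, 32, -232.
Signs alternate −, +, − ⇒ H ≺ 0 ⇒ concave.

concave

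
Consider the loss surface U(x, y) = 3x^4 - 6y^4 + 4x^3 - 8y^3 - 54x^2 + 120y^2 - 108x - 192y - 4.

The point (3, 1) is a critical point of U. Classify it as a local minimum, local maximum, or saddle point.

The mixed partial ∂²U/∂x∂y is 0, so the Hessian at any point is diag(U_xx, U_yy) = diag(12(3x^2 + 2x - 9), 24(-3y^2 - 2y + 10)).
At (3, 1): H = diag(288, 120).
Both eigenvalues are positive, so H is positive definite: a local minimum.

local minimum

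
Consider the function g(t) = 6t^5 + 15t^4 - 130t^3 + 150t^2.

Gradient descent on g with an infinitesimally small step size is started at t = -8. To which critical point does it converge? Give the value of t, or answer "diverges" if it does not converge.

g'(t) = 30t(t - 2)(t - 1)(t + 5), so g'(-8) = 64800.
Gradient descent moves in the -g' direction, i.e. t is decreasing.
There is no critical point below t=-8, and g' keeps the same sign, so the iterate runs off to −∞.

diverges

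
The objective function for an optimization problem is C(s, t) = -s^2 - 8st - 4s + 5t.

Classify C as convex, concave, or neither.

C is quadratic, so its Hessian is the constant matrix H = [[-2, -8], [-8, 0]].
det(H) = -64, tr(H) = -2.
det(H) < 0, so H is indefinite: neither convex nor concave.

neither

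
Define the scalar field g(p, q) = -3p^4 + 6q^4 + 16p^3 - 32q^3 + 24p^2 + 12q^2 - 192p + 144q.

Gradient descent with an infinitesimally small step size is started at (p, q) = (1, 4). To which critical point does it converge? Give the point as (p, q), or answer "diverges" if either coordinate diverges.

g is separable, so gradient descent decouples: p follows -∂g/∂p, q follows -∂g/∂q.
∂g/∂p = -12(p - 4)(p - 2)(p + 2); at p=1 this is -108, so p increases.
∂g/∂q = 24(q - 3)(q - 2)(q + 1); at q=4 this is 240, so q decreases.
p converges to its nearest critical value 2 (a local min of the p-part); q converges to 3. The iterate converges to (2, 3).

(2, 3)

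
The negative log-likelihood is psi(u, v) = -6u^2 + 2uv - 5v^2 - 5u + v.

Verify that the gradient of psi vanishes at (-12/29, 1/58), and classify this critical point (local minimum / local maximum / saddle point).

local maximum

∇psi = (-12u + 2v - 5, 2u - 10v + 1); substituting (-12/29, 1/58) gives ∇psi = (0, 0), so (-12/29, 1/58) is indeed a critical point.
The Hessian of psi is constant: H = [[-12, 2], [2, -10]].
det(H) = (-12)·(-10) − 2² = 116.
det(H) > 0 and tr(H) = -22 < 0, so H is negative definite and the point is a local maximum.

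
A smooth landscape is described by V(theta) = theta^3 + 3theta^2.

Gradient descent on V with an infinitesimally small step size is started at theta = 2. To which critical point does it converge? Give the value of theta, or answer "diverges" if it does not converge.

0

V'(theta) = 3theta(theta + 2), so V'(2) = 24.
Gradient descent moves in the -V' direction, i.e. theta is decreasing.
The nearest critical point in that direction is theta = 0, where V'' = 6 > 0 (a local minimum). The iterate converges there.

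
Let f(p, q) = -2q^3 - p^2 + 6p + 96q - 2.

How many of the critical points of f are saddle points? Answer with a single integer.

f separates as a function of p plus a function of q, so ∇f=0 decouples.
∂f/∂p = -2(p - 3) = 0 at p ∈ {3}; ∂f/∂q = -6(q - 4)(q + 4) = 0 at q ∈ {-4, 4}.
The Hessian is diagonal: diag(f_pp, f_qq). Second derivatives: f_pp(3)=-2; f_qq(-4)=48, f_qq(4)=-48.
Saddle points occur where the two diagonal entries have opposite signs: (3, -4). Count: 1.

1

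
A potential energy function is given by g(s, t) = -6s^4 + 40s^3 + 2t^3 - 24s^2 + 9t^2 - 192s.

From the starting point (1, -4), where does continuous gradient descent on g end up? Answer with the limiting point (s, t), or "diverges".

g is separable, so gradient descent decouples: s follows -∂g/∂s, t follows -∂g/∂t.
∂g/∂s = -24(s - 4)(s - 2)(s + 1); at s=1 this is -144, so s increases.
∂g/∂t = 6t(t + 3); at t=-4 this is 24, so t decreases.
The t-coordinate has no critical point in that direction and runs off to infinity.

diverges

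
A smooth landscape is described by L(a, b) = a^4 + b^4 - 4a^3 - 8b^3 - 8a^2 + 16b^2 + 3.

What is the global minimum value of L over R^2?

-125

L(a,b) separates as P(a) + Q(b) + 3, so its minimum is min P + min Q + 3.
P'(a) = 4a(a - 4)(a + 1) vanishes at a ∈ {-1, 0, 4}; Q'(b) = 4b(b - 4)(b - 2) vanishes at b ∈ {0, 2, 4}.
Local minima of P (where P''>0): P(-1)=-3, P(4)=-128. Local minima of Q: Q(0)=0, Q(4)=0.
So the global minimum of L is P(4) + Q(0) + 3 = -128 + 0 + 3 = -125, attained at (4, 0).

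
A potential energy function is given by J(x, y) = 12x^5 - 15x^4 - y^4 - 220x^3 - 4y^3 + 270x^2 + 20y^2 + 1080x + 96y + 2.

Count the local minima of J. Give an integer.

J separates as a function of x plus a function of y, so ∇J=0 decouples.
∂J/∂x = 60(x - 3)(x - 2)(x + 1)(x + 3) = 0 at x ∈ {-3, -1, 2, 3}; ∂J/∂y = -4(y - 3)(y + 2)(y + 4) = 0 at y ∈ {-4, -2, 3}.
The Hessian is diagonal: diag(J_xx, J_yy). Second derivatives: J_xx(-3)=-3600, J_xx(-1)=1440, J_xx(2)=-900, J_xx(3)=1440; J_yy(-4)=-56, J_yy(-2)=40, J_yy(3)=-140.
Local minima occur where both diagonal entries positive: (-1, -2), (3, -2). Count: 2.

2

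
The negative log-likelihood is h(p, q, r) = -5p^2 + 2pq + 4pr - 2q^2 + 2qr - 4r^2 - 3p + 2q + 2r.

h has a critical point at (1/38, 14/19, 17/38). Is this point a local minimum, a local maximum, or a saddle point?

The Hessian is constant: H = [[-10, 2, 4], [2, -4, 2], [4, 2, -8]].
Leading principal minors: Δ₁ = -10, Δ₂ = 36, Δ₃ = -152.
The minors alternate sign starting negative (−, +, −), so H is negative definite: a local maximum.

local maximum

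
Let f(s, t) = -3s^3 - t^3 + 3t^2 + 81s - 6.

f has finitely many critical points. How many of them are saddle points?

2

f separates as a function of s plus a function of t, so ∇f=0 decouples.
∂f/∂s = -9(s - 3)(s + 3) = 0 at s ∈ {-3, 3}; ∂f/∂t = -3t(t - 2) = 0 at t ∈ {0, 2}.
The Hessian is diagonal: diag(f_ss, f_tt). Second derivatives: f_ss(-3)=54, f_ss(3)=-54; f_tt(0)=6, f_tt(2)=-6.
Saddle points occur where the two diagonal entries have opposite signs: (-3, 2), (3, 0). Count: 2.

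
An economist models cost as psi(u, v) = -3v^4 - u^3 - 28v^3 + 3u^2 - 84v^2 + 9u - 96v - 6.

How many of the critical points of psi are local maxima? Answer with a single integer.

2

psi separates as a function of u plus a function of v, so ∇psi=0 decouples.
∂psi/∂u = -3(u - 3)(u + 1) = 0 at u ∈ {-1, 3}; ∂psi/∂v = -12(v + 1)(v + 2)(v + 4) = 0 at v ∈ {-4, -2, -1}.
The Hessian is diagonal: diag(psi_uu, psi_vv). Second derivatives: psi_uu(-1)=12, psi_uu(3)=-12; psi_vv(-4)=-72, psi_vv(-2)=24, psi_vv(-1)=-36.
Local maxima occur where both diagonal entries negative: (3, -4), (3, -1). Count: 2.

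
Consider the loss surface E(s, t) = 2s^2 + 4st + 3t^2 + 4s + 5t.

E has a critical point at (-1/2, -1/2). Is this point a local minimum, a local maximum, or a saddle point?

local minimum

The Hessian of E is constant: H = [[4, 4], [4, 6]].
det(H) = 4·6 − 4² = 8.
det(H) > 0 and tr(H) = 10 > 0, so H is positive definite and the point is a local minimum.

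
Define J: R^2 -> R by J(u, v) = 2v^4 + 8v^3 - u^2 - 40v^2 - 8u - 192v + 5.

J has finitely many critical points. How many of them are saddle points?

2

J separates as a function of u plus a function of v, so ∇J=0 decouples.
∂J/∂u = -2(u + 4) = 0 at u ∈ {-4}; ∂J/∂v = 8(v - 3)(v + 2)(v + 4) = 0 at v ∈ {-4, -2, 3}.
The Hessian is diagonal: diag(J_uu, J_vv). Second derivatives: J_uu(-4)=-2; J_vv(-4)=112, J_vv(-2)=-80, J_vv(3)=280.
Saddle points occur where the two diagonal entries have opposite signs: (-4, -4), (-4, 3). Count: 2.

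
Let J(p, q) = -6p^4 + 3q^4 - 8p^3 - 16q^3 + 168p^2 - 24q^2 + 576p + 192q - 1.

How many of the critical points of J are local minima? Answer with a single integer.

2

J separates as a function of p plus a function of q, so ∇J=0 decouples.
∂J/∂p = -24(p - 4)(p + 2)(p + 3) = 0 at p ∈ {-3, -2, 4}; ∂J/∂q = 12(q - 4)(q - 2)(q + 2) = 0 at q ∈ {-2, 2, 4}.
The Hessian is diagonal: diag(J_pp, J_qq). Second derivatives: J_pp(-3)=-168, J_pp(-2)=144, J_pp(4)=-1008; J_qq(-2)=288, J_qq(2)=-96, J_qq(4)=144.
Local minima occur where both diagonal entries positive: (-2, -2), (-2, 4). Count: 2.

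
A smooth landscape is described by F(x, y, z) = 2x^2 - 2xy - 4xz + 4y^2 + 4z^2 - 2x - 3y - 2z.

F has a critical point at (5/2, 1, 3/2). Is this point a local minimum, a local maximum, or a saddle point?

local minimum

The Hessian is constant: H = [[4, -2, -4], [-2, 8, 0], [-4, 0, 8]].
Leading principal minors: Δ₁ = 4, Δ₂ = 28, Δ₃ = 96.
All leading minors are positive, so H is positive definite: a local minimum.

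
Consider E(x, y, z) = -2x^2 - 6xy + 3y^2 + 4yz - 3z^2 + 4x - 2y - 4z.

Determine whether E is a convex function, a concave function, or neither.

E is quadratic, so its Hessian is the constant matrix H = [[-4, -6, 0], [-6, 6, 4], [0, 4, -6]].
Leading principal minors: -4, -60, 424.
Neither pattern holds ⇒ H is indefinite ⇒ neither convex nor concave.

neither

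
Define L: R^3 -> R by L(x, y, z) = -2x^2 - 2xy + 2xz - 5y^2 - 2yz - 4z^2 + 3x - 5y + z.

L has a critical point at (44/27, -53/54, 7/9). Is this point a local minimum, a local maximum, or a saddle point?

local maximum

The Hessian is constant: H = [[-4, -2, 2], [-2, -10, -2], [2, -2, -8]].
Leading principal minors: Δ₁ = -4, Δ₂ = 36, Δ₃ = -216.
The minors alternate sign starting negative (−, +, −), so H is negative definite: a local maximum.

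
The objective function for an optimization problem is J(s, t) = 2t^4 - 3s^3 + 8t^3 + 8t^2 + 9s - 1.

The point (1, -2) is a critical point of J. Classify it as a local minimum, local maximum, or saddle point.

saddle point

The mixed partial ∂²J/∂s∂t is 0, so the Hessian at any point is diag(J_ss, J_tt) = diag(-18s, 8(3t^2 + 6t + 2)).
At (1, -2): H = diag(-18, 16).
The eigenvalues have opposite signs, so H is indefinite: a saddle point.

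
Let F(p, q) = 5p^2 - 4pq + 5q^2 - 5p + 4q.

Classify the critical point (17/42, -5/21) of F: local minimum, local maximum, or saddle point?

local minimum

The Hessian of F is constant: H = [[10, -4], [-4, 10]].
det(H) = 10·10 − (-4)² = 84.
det(H) > 0 and tr(H) = 20 > 0, so H is positive definite and the point is a local minimum.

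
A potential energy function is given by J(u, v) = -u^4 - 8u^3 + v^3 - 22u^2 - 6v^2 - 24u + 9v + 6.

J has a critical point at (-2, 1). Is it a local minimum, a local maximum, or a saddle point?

The mixed partial ∂²J/∂u∂v is 0, so the Hessian at any point is diag(J_uu, J_vv) = diag(-4(3u^2 + 12u + 11), 6(v - 2)).
At (-2, 1): H = diag(4, -6).
The eigenvalues have opposite signs, so H is indefinite: a saddle point.

saddle point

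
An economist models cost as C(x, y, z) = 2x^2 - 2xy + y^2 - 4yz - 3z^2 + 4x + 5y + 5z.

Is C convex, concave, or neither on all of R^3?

C is quadratic, so its Hessian is the constant matrix H = [[4, -2, 0], [-2, 2, -4], [0, -4, -6]].
Leading principal minors: 4, 4, -88.
Neither pattern holds ⇒ H is indefinite ⇒ neither convex nor concave.

neither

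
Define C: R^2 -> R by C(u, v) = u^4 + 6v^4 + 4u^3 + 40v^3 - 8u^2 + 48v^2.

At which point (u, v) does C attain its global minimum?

(-4, -4)

C(u,v) separates as P(u) + Q(v), so its minimum is min P + min Q.
P'(u) = 4u(u - 1)(u + 4) vanishes at u ∈ {-4, 0, 1}; Q'(v) = 24v(v + 1)(v + 4) vanishes at v ∈ {-4, -1, 0}.
Local minima of P (where P''>0): P(-4)=-128, P(1)=-3. Local minima of Q: Q(-4)=-256, Q(0)=0.
So the global minimum of C is P(-4) + Q(-4) = -128 − 256 = -384, attained at (-4, -4).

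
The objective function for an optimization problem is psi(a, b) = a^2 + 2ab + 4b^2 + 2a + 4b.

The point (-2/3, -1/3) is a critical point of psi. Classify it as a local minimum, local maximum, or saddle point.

The Hessian of psi is constant: H = [[2, 2], [2, 8]].
det(H) = 2·8 − 2² = 12.
det(H) > 0 and tr(H) = 10 > 0, so H is positive definite and the point is a local minimum.

local minimum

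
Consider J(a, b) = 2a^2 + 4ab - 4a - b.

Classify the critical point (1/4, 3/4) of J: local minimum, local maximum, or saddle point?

saddle point

The Hessian of J is constant: H = [[4, 4], [4, 0]].
det(H) = 4·0 − 4² = -16.
Since det(H) < 0, H is indefinite and the critical point is a saddle point.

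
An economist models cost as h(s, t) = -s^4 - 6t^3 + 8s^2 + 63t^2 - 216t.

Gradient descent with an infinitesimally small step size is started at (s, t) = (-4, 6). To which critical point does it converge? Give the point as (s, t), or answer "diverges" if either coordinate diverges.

diverges

h is separable, so gradient descent decouples: s follows -∂h/∂s, t follows -∂h/∂t.
∂h/∂s = -4s(s - 2)(s + 2); at s=-4 this is 192, so s decreases.
∂h/∂t = -18(t - 4)(t - 3); at t=6 this is -108, so t increases.
The s-coordinate has no critical point in that direction and runs off to infinity.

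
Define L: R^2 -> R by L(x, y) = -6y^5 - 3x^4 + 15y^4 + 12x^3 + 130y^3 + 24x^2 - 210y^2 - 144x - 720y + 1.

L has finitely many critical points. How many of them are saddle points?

6

L separates as a function of x plus a function of y, so ∇L=0 decouples.
∂L/∂x = -12(x - 3)(x - 2)(x + 2) = 0 at x ∈ {-2, 2, 3}; ∂L/∂y = -30(y - 4)(y - 2)(y + 1)(y + 3) = 0 at y ∈ {-3, -1, 2, 4}.
The Hessian is diagonal: diag(L_xx, L_yy). Second derivatives: L_xx(-2)=-240, L_xx(2)=48, L_xx(3)=-60; L_yy(-3)=2100, L_yy(-1)=-900, L_yy(2)=900, L_yy(4)=-2100.
Saddle points occur where the two diagonal entries have opposite signs: (-2, -3), (-2, 2), (2, -1), (2, 4), (3, -3), (3, 2). Count: 6.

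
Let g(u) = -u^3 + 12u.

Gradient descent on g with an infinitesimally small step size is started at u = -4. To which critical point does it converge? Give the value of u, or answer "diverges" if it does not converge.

-2

g'(u) = -3(u - 2)(u + 2), so g'(-4) = -36.
Gradient descent moves in the -g' direction, i.e. u is increasing.
The nearest critical point in that direction is u = -2, where g'' = 12 > 0 (a local minimum). The iterate converges there.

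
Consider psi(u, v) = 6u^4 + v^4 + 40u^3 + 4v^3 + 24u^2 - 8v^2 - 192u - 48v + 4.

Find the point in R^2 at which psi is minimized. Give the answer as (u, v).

(1, 2)

psi(u,v) separates as P(u) + Q(v) + 4, so its minimum is min P + min Q + 4.
P'(u) = 24(u - 1)(u + 2)(u + 4) vanishes at u ∈ {-4, -2, 1}; Q'(v) = 4(v - 2)(v + 2)(v + 3) vanishes at v ∈ {-3, -2, 2}.
Local minima of P (where P''>0): P(-4)=128, P(1)=-122. Local minima of Q: Q(-3)=45, Q(2)=-80.
So the global minimum of psi is P(1) + Q(2) + 4 = -122 − 80 + 4 = -198, attained at (1, 2).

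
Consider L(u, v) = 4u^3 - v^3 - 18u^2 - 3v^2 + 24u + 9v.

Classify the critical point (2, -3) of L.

local minimum

The mixed partial ∂²L/∂u∂v is 0, so the Hessian at any point is diag(L_uu, L_vv) = diag(12(2u - 3), -6(v + 1)).
At (2, -3): H = diag(12, 12).
Both eigenvalues are positive, so H is positive definite: a local minimum.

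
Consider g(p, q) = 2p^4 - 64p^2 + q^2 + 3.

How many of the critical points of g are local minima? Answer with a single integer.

2

g separates as a function of p plus a function of q, so ∇g=0 decouples.
∂g/∂p = 8p(p - 4)(p + 4) = 0 at p ∈ {-4, 0, 4}; ∂g/∂q = 2q = 0 at q ∈ {0}.
The Hessian is diagonal: diag(g_pp, g_qq). Second derivatives: g_pp(-4)=256, g_pp(0)=-128, g_pp(4)=256; g_qq(0)=2.
Local minima occur where both diagonal entries positive: (-4, 0), (4, 0). Count: 2.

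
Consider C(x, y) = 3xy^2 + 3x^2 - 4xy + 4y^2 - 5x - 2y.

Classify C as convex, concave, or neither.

The term 3xy^2 is cubic, so the Hessian is not constant.
∂²C/∂y² = 6x + 8, which takes both signs as x varies (negative for sufficiently negative x). A diagonal entry of the Hessian changing sign means the Hessian is neither positive- nor negative-semidefinite on all of R^2.

neither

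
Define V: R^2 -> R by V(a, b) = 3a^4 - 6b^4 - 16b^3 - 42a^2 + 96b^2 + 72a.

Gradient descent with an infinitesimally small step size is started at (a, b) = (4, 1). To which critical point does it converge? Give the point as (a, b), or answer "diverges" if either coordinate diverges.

(2, 0)

V is separable, so gradient descent decouples: a follows -∂V/∂a, b follows -∂V/∂b.
∂V/∂a = 12(a - 2)(a - 1)(a + 3); at a=4 this is 504, so a decreases.
∂V/∂b = -24b(b - 2)(b + 4); at b=1 this is 120, so b decreases.
a converges to its nearest critical value 2 (a local min of the a-part); b converges to 0. The iterate converges to (2, 0).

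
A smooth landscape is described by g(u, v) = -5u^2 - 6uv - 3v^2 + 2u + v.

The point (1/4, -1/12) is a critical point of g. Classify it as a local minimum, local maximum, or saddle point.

local maximum

The Hessian of g is constant: H = [[-10, -6], [-6, -6]].
det(H) = (-10)·(-6) − (-6)² = 24.
det(H) > 0 and tr(H) = -16 < 0, so H is negative definite and the point is a local maximum.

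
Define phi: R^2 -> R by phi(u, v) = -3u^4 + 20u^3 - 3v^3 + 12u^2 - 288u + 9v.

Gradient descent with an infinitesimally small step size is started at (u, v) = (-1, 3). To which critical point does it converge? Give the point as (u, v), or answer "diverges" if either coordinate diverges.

diverges

phi is separable, so gradient descent decouples: u follows -∂phi/∂u, v follows -∂phi/∂v.
∂phi/∂u = -12(u - 4)(u - 3)(u + 2); at u=-1 this is -240, so u increases.
∂phi/∂v = -9(v - 1)(v + 1); at v=3 this is -72, so v increases.
The v-coordinate has no critical point in that direction and runs off to infinity.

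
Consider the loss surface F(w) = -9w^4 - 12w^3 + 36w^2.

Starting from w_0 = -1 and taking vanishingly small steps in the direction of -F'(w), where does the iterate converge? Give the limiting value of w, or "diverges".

0

F'(w) = -36w(w - 1)(w + 2), so F'(-1) = -72.
Gradient descent moves in the -F' direction, i.e. w is increasing.
The nearest critical point in that direction is w = 0, where F'' = 72 > 0 (a local minimum). The iterate converges there.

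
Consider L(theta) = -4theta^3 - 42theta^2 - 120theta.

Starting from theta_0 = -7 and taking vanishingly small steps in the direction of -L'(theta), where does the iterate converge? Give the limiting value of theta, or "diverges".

L'(theta) = -12(theta + 2)(theta + 5), so L'(-7) = -120.
Gradient descent moves in the -L' direction, i.e. theta is increasing.
The nearest critical point in that direction is theta = -5, where L'' = 36 > 0 (a local minimum). The iterate converges there.

-5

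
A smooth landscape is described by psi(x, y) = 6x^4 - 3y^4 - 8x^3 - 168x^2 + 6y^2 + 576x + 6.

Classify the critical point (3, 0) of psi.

The mixed partial ∂²psi/∂x∂y is 0, so the Hessian at any point is diag(psi_xx, psi_yy) = diag(24(3x^2 - 2x - 14), 12(-3y^2 + 1)).
At (3, 0): H = diag(168, 12).
Both eigenvalues are positive, so H is positive definite: a local minimum.

local minimum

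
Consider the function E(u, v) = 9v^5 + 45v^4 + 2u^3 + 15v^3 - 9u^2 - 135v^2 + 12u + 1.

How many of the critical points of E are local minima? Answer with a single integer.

2

E separates as a function of u plus a function of v, so ∇E=0 decouples.
∂E/∂u = 6(u - 2)(u - 1) = 0 at u ∈ {1, 2}; ∂E/∂v = 45v(v - 1)(v + 2)(v + 3) = 0 at v ∈ {-3, -2, 0, 1}.
The Hessian is diagonal: diag(E_uu, E_vv). Second derivatives: E_uu(1)=-6, E_uu(2)=6; E_vv(-3)=-540, E_vv(-2)=270, E_vv(0)=-270, E_vv(1)=540.
Local minima occur where both diagonal entries positive: (2, -2), (2, 1). Count: 2.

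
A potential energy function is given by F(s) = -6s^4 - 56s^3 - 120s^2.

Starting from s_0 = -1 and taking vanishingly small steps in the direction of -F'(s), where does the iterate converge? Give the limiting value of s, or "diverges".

F'(s) = -24s(s + 2)(s + 5), so F'(-1) = 96.
Gradient descent moves in the -F' direction, i.e. s is decreasing.
The nearest critical point in that direction is s = -2, where F'' = 144 > 0 (a local minimum). The iterate converges there.

-2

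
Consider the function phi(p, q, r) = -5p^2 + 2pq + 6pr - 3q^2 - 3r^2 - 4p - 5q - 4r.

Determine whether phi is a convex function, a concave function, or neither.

phi is quadratic, so its Hessian is the constant matrix H = [[-10, 2, 6], [2, -6, 0], [6, 0, -6]].
Leading principal minors: -10, 56, -120.
Signs alternate −, +, − ⇒ H ≺ 0 ⇒ concave.

concave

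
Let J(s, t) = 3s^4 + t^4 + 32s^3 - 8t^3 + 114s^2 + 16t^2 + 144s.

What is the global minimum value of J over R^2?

-59

J(s,t) separates as P(s) + Q(t), so its minimum is min P + min Q.
P'(s) = 12(s + 1)(s + 3)(s + 4) vanishes at s ∈ {-4, -3, -1}; Q'(t) = 4t(t - 4)(t - 2) vanishes at t ∈ {0, 2, 4}.
Local minima of P (where P''>0): P(-4)=-32, P(-1)=-59. Local minima of Q: Q(0)=0, Q(4)=0.
So the global minimum of J is P(-1) + Q(0) = -59 + 0 = -59, attained at (-1, 0).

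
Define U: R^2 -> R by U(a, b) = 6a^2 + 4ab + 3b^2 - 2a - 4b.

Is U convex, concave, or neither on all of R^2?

U is quadratic, so its Hessian is the constant matrix H = [[12, 4], [4, 6]].
det(H) = 56, tr(H) = 18.
det(H) > 0 and tr(H) > 0, so H is positive definite everywhere: convex.

convex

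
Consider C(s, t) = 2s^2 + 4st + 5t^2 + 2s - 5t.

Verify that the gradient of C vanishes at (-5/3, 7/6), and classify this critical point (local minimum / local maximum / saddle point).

∇C = (4s + 4t + 2, 4s + 10t - 5); substituting (-5/3, 7/6) gives ∇C = (0, 0), so (-5/3, 7/6) is indeed a critical point.
The Hessian of C is constant: H = [[4, 4], [4, 10]].
det(H) = 4·10 − 4² = 24.
det(H) > 0 and tr(H) = 14 > 0, so H is positive definite and the point is a local minimum.

local minimum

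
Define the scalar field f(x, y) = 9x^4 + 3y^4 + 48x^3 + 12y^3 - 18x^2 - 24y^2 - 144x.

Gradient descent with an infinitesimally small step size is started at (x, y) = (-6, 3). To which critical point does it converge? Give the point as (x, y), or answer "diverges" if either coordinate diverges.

f is separable, so gradient descent decouples: x follows -∂f/∂x, y follows -∂f/∂y.
∂f/∂x = 36(x - 1)(x + 1)(x + 4); at x=-6 this is -2520, so x increases.
∂f/∂y = 12y(y - 1)(y + 4); at y=3 this is 504, so y decreases.
x converges to its nearest critical value -4 (a local min of the x-part); y converges to 1. The iterate converges to (-4, 1).

(-4, 1)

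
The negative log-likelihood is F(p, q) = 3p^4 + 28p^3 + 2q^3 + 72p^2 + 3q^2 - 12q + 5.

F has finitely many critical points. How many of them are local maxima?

1

F separates as a function of p plus a function of q, so ∇F=0 decouples.
∂F/∂p = 12p(p + 3)(p + 4) = 0 at p ∈ {-4, -3, 0}; ∂F/∂q = 6(q - 1)(q + 2) = 0 at q ∈ {-2, 1}.
The Hessian is diagonal: diag(F_pp, F_qq). Second derivatives: F_pp(-4)=48, F_pp(-3)=-36, F_pp(0)=144; F_qq(-2)=-18, F_qq(1)=18.
Local maxima occur where both diagonal entries negative: (-3, -2). Count: 1.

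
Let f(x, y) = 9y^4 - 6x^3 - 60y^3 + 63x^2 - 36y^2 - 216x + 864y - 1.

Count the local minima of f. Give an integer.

2

f separates as a function of x plus a function of y, so ∇f=0 decouples.
∂f/∂x = -18(x - 4)(x - 3) = 0 at x ∈ {3, 4}; ∂f/∂y = 36(y - 4)(y - 3)(y + 2) = 0 at y ∈ {-2, 3, 4}.
The Hessian is diagonal: diag(f_xx, f_yy). Second derivatives: f_xx(3)=18, f_xx(4)=-18; f_yy(-2)=1080, f_yy(3)=-180, f_yy(4)=216.
Local minima occur where both diagonal entries positive: (3, -2), (3, 4). Count: 2.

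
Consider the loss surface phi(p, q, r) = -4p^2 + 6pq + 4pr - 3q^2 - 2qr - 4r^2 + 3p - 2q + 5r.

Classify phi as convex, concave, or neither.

concave

phi is quadratic, so its Hessian is the constant matrix H = [[-8, 6, 4], [6, -6, -2], [4, -2, -8]].
Leading principal minors: -8, 12, -64.
Signs alternate −, +, − ⇒ H ≺ 0 ⇒ concave.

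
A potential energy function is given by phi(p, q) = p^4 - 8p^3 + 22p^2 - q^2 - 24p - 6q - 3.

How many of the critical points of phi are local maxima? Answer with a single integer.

phi separates as a function of p plus a function of q, so ∇phi=0 decouples.
∂phi/∂p = 4(p - 3)(p - 2)(p - 1) = 0 at p ∈ {1, 2, 3}; ∂phi/∂q = -2(q + 3) = 0 at q ∈ {-3}.
The Hessian is diagonal: diag(phi_pp, phi_qq). Second derivatives: phi_pp(1)=8, phi_pp(2)=-4, phi_pp(3)=8; phi_qq(-3)=-2.
Local maxima occur where both diagonal entries negative: (2, -3). Count: 1.

1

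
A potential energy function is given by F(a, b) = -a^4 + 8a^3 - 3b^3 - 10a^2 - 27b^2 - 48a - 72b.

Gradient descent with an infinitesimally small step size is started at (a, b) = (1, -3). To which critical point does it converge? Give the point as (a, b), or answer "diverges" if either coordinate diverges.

(3, -4)

F is separable, so gradient descent decouples: a follows -∂F/∂a, b follows -∂F/∂b.
∂F/∂a = -4(a - 4)(a - 3)(a + 1); at a=1 this is -48, so a increases.
∂F/∂b = -9(b + 2)(b + 4); at b=-3 this is 9, so b decreases.
a converges to its nearest critical value 3 (a local min of the a-part); b converges to -4. The iterate converges to (3, -4).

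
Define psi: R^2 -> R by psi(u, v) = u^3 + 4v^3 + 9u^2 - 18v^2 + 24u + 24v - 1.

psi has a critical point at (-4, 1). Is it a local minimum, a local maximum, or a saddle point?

The mixed partial ∂²psi/∂u∂v is 0, so the Hessian at any point is diag(psi_uu, psi_vv) = diag(6(u + 3), 12(2v - 3)).
At (-4, 1): H = diag(-6, -12).
Both eigenvalues are negative, so H is negative definite: a local maximum.

local maximum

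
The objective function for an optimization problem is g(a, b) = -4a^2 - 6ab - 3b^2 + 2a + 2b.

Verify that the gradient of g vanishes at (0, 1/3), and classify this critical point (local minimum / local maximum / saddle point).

local maximum

∇g = (-8a - 6b + 2, -6a - 6b + 2); substituting (0, 1/3) gives ∇g = (0, 0), so (0, 1/3) is indeed a critical point.
The Hessian of g is constant: H = [[-8, -6], [-6, -6]].
det(H) = (-8)·(-6) − (-6)² = 12.
det(H) > 0 and tr(H) = -14 < 0, so H is negative definite and the point is a local maximum.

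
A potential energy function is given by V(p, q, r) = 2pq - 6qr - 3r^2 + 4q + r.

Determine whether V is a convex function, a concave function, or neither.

V is quadratic, so its Hessian is the constant matrix H = [[0, 2, 0], [2, 0, -6], [0, -6, -6]].
Leading principal minors: 0, -4, 24.
Neither pattern holds ⇒ H is indefinite ⇒ neither convex nor concave.

neither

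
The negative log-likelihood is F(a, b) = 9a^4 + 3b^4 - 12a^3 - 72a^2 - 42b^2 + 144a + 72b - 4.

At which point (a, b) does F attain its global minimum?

(-2, -3)

F(a,b) separates as P(a) + Q(b) − 4, so its minimum is min P + min Q − 4.
P'(a) = 36(a - 2)(a - 1)(a + 2) vanishes at a ∈ {-2, 1, 2}; Q'(b) = 12(b - 2)(b - 1)(b + 3) vanishes at b ∈ {-3, 1, 2}.
Local minima of P (where P''>0): P(-2)=-336, P(2)=48. Local minima of Q: Q(-3)=-351, Q(2)=24.
So the global minimum of F is P(-2) + Q(-3) − 4 = -336 − 351 − 4 = -691, attained at (-2, -3).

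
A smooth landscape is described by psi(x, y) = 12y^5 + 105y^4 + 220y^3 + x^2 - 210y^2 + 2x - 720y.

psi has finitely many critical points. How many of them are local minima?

psi separates as a function of x plus a function of y, so ∇psi=0 decouples.
∂psi/∂x = 2(x + 1) = 0 at x ∈ {-1}; ∂psi/∂y = 60(y - 1)(y + 1)(y + 3)(y + 4) = 0 at y ∈ {-4, -3, -1, 1}.
The Hessian is diagonal: diag(psi_xx, psi_yy). Second derivatives: psi_xx(-1)=2; psi_yy(-4)=-900, psi_yy(-3)=480, psi_yy(-1)=-720, psi_yy(1)=2400.
Local minima occur where both diagonal entries positive: (-1, -3), (-1, 1). Count: 2.

2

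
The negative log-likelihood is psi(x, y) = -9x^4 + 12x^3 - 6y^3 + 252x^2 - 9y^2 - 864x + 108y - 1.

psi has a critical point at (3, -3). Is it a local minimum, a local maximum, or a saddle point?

saddle point

The mixed partial ∂²psi/∂x∂y is 0, so the Hessian at any point is diag(psi_xx, psi_yy) = diag(36(-3x^2 + 2x + 14), -18(2y + 1)).
At (3, -3): H = diag(-252, 90).
The eigenvalues have opposite signs, so H is indefinite: a saddle point.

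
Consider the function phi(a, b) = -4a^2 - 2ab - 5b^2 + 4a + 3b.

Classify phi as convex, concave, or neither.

concave

phi is quadratic, so its Hessian is the constant matrix H = [[-8, -2], [-2, -10]].
det(H) = 76, tr(H) = -18.
det(H) > 0 and tr(H) < 0, so H is negative definite everywhere: concave.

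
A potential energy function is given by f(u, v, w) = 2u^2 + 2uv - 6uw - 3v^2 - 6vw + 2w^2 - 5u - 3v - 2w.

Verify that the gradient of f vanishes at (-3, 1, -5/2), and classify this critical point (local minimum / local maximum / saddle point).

∇f = (4u + 2v - 6w - 5, 2u - 6v - 6w - 3, -6u - 6v + 4w - 2); substituting (-3, 1, -5/2) gives ∇f = (0, 0, 0), so (-3, 1, -5/2) is indeed a critical point.
The Hessian is constant: H = [[4, 2, -6], [2, -6, -6], [-6, -6, 4]].
Leading principal minors: Δ₁ = 4, Δ₂ = -28, Δ₃ = 104.
The minors fit neither the all-positive nor the alternating-sign pattern, so H is indefinite: a saddle point.

saddle point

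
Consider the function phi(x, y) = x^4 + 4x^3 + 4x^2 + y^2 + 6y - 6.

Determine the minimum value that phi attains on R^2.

phi(x,y) separates as P(x) + Q(y) − 6, so its minimum is min P + min Q − 6.
P'(x) = 4x(x + 1)(x + 2) vanishes at x ∈ {-2, -1, 0}; Q'(y) = 2y + 6 vanishes at y ∈ {-3}.
Local minima of P (where P''>0): P(-2)=0, P(0)=0. Local minima of Q: Q(-3)=-9.
So the global minimum of phi is P(-2) + Q(-3) − 6 = 0 − 9 − 6 = -15, attained at (-2, -3).

-15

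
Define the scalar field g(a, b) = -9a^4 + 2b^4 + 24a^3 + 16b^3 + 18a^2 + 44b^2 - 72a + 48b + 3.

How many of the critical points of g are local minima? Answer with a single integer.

2

g separates as a function of a plus a function of b, so ∇g=0 decouples.
∂g/∂a = -36(a - 2)(a - 1)(a + 1) = 0 at a ∈ {-1, 1, 2}; ∂g/∂b = 8(b + 1)(b + 2)(b + 3) = 0 at b ∈ {-3, -2, -1}.
The Hessian is diagonal: diag(g_aa, g_bb). Second derivatives: g_aa(-1)=-216, g_aa(1)=72, g_aa(2)=-108; g_bb(-3)=16, g_bb(-2)=-8, g_bb(-1)=16.
Local minima occur where both diagonal entries positive: (1, -3), (1, -1). Count: 2.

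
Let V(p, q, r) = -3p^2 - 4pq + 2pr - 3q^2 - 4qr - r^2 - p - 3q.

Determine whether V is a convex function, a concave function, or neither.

V is quadratic, so its Hessian is the constant matrix H = [[-6, -4, 2], [-4, -6, -4], [2, -4, -2]].
Leading principal minors: -6, 20, 144.
Neither pattern holds ⇒ H is indefinite ⇒ neither convex nor concave.

neither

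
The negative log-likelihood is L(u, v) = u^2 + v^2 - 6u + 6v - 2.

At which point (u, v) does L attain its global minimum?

(3, -3)

L(u,v) separates as P(u) + Q(v) − 2, so its minimum is min P + min Q − 2.
P'(u) = 2u - 6 vanishes at u ∈ {3}; Q'(v) = 2v + 6 vanishes at v ∈ {-3}.
Local minima of P (where P''>0): P(3)=-9. Local minima of Q: Q(-3)=-9.
So the global minimum of L is P(3) + Q(-3) − 2 = -9 − 9 − 2 = -20, attained at (3, -3).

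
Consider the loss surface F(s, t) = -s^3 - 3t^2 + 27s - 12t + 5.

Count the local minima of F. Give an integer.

F separates as a function of s plus a function of t, so ∇F=0 decouples.
∂F/∂s = -3(s - 3)(s + 3) = 0 at s ∈ {-3, 3}; ∂F/∂t = -6(t + 2) = 0 at t ∈ {-2}.
The Hessian is diagonal: diag(F_ss, F_tt). Second derivatives: F_ss(-3)=18, F_ss(3)=-18; F_tt(-2)=-6.
Local minima occur where both diagonal entries positive: none. Count: 0.

0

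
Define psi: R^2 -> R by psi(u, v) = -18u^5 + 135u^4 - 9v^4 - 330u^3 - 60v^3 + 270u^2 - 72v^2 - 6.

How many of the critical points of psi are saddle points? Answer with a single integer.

6

psi separates as a function of u plus a function of v, so ∇psi=0 decouples.
∂psi/∂u = -90u(u - 3)(u - 2)(u - 1) = 0 at u ∈ {0, 1, 2, 3}; ∂psi/∂v = -36v(v + 1)(v + 4) = 0 at v ∈ {-4, -1, 0}.
The Hessian is diagonal: diag(psi_uu, psi_vv). Second derivatives: psi_uu(0)=540, psi_uu(1)=-180, psi_uu(2)=180, psi_uu(3)=-540; psi_vv(-4)=-432, psi_vv(-1)=108, psi_vv(0)=-144.
Saddle points occur where the two diagonal entries have opposite signs: (0, -4), (0, 0), (1, -1), (2, -4), (2, 0), (3, -1). Count: 6.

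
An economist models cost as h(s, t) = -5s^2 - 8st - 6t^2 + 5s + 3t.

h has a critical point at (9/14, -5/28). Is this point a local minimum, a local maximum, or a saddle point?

local maximum

The Hessian of h is constant: H = [[-10, -8], [-8, -12]].
det(H) = (-10)·(-12) − (-8)² = 56.
det(H) > 0 and tr(H) = -22 < 0, so H is negative definite and the point is a local maximum.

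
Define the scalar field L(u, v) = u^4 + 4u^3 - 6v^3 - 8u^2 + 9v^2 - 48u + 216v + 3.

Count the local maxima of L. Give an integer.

L separates as a function of u plus a function of v, so ∇L=0 decouples.
∂L/∂u = 4(u - 2)(u + 2)(u + 3) = 0 at u ∈ {-3, -2, 2}; ∂L/∂v = -18(v - 4)(v + 3) = 0 at v ∈ {-3, 4}.
The Hessian is diagonal: diag(L_uu, L_vv). Second derivatives: L_uu(-3)=20, L_uu(-2)=-16, L_uu(2)=80; L_vv(-3)=126, L_vv(4)=-126.
Local maxima occur where both diagonal entries negative: (-2, 4). Count: 1.

1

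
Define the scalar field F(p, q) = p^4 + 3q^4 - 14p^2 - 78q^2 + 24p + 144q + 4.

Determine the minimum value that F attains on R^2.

F(p,q) separates as A(p) + B(q) + 4, so its minimum is min A + min B + 4.
A'(p) = 4(p - 2)(p - 1)(p + 3) vanishes at p ∈ {-3, 1, 2}; B'(q) = 12(q - 3)(q - 1)(q + 4) vanishes at q ∈ {-4, 1, 3}.
Local minima of A (where A''>0): A(-3)=-117, A(2)=8. Local minima of B: B(-4)=-1056, B(3)=-27.
So the global minimum of F is A(-3) + B(-4) + 4 = -117 − 1056 + 4 = -1169, attained at (-3, -4).

-1169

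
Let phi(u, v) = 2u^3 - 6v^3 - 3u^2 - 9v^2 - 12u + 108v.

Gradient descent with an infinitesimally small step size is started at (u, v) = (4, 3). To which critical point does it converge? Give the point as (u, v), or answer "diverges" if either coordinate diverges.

diverges

phi is separable, so gradient descent decouples: u follows -∂phi/∂u, v follows -∂phi/∂v.
∂phi/∂u = 6(u - 2)(u + 1); at u=4 this is 60, so u decreases.
∂phi/∂v = -18(v - 2)(v + 3); at v=3 this is -108, so v increases.
The v-coordinate has no critical point in that direction and runs off to infinity.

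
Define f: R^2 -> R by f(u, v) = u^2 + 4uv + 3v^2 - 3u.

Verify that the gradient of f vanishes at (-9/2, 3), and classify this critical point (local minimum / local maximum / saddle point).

∇f = (2u + 4v - 3, 4u + 6v); substituting (-9/2, 3) gives ∇f = (0, 0), so (-9/2, 3) is indeed a critical point.
The Hessian of f is constant: H = [[2, 4], [4, 6]].
det(H) = 2·6 − 4² = -4.
Since det(H) < 0, H is indefinite and the critical point is a saddle point.

saddle point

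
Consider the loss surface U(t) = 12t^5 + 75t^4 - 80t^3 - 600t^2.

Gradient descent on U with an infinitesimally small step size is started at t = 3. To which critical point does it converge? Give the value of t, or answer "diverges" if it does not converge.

U'(t) = 60t(t - 2)(t + 2)(t + 5), so U'(3) = 7200.
Gradient descent moves in the -U' direction, i.e. t is decreasing.
The nearest critical point in that direction is t = 2, where U'' = 3360 > 0 (a local minimum). The iterate converges there.

2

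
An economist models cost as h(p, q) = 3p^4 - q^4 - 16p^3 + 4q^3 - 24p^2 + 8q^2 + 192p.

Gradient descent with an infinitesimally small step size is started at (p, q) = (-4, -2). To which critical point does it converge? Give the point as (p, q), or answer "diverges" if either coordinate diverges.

h is separable, so gradient descent decouples: p follows -∂h/∂p, q follows -∂h/∂q.
∂h/∂p = 12(p - 4)(p - 2)(p + 2); at p=-4 this is -1152, so p increases.
∂h/∂q = -4q(q - 4)(q + 1); at q=-2 this is 48, so q decreases.
The q-coordinate has no critical point in that direction and runs off to infinity.

diverges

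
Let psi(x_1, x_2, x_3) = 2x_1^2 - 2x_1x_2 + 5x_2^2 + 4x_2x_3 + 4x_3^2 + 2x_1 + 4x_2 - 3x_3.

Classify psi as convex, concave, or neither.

psi is quadratic, so its Hessian is the constant matrix H = [[4, -2, 0], [-2, 10, 4], [0, 4, 8]].
Leading principal minors: 4, 36, 224.
All positive ⇒ H ≻ 0 ⇒ convex.

convex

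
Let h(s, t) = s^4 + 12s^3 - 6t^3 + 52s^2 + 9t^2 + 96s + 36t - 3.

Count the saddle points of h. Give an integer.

3

h separates as a function of s plus a function of t, so ∇h=0 decouples.
∂h/∂s = 4(s + 2)(s + 3)(s + 4) = 0 at s ∈ {-4, -3, -2}; ∂h/∂t = -18(t - 2)(t + 1) = 0 at t ∈ {-1, 2}.
The Hessian is diagonal: diag(h_ss, h_tt). Second derivatives: h_ss(-4)=8, h_ss(-3)=-4, h_ss(-2)=8; h_tt(-1)=54, h_tt(2)=-54.
Saddle points occur where the two diagonal entries have opposite signs: (-4, 2), (-3, -1), (-2, 2). Count: 3.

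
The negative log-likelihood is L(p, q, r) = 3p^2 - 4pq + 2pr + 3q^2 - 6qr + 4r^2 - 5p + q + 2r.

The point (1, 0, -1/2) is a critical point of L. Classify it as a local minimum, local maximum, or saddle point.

local minimum

The Hessian is constant: H = [[6, -4, 2], [-4, 6, -6], [2, -6, 8]].
Leading principal minors: Δ₁ = 6, Δ₂ = 20, Δ₃ = 16.
All leading minors are positive, so H is positive definite: a local minimum.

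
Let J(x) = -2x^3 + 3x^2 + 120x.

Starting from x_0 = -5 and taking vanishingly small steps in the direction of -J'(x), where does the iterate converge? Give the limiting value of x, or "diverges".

J'(x) = -6(x - 5)(x + 4), so J'(-5) = -60.
Gradient descent moves in the -J' direction, i.e. x is increasing.
The nearest critical point in that direction is x = -4, where J'' = 54 > 0 (a local minimum). The iterate converges there.

-4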